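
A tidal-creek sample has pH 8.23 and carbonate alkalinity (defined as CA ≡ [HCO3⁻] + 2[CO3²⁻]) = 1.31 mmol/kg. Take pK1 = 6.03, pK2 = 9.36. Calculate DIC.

CA = [HCO3⁻] + 2[CO3²⁻] = (α₁ + 2α₂)·DIC
At pH 8.23: [H⁺]/K1 = 10^-2.20 = 0.0063096, K2/[H⁺] = 10^-1.13 = 0.074131
α₁ = 1/(1 + 0.0063096 + 0.074131) = 1/1.0804 = 0.9255; α₂ = α₁·K2/[H⁺] = 0.06861
α₁ + 2α₂ = 1.0628
DIC = CA / (α₁ + 2α₂) = 1.31 / 1.0628 = 1.23 mmol/kg

DIC = 1.23 mmol/kg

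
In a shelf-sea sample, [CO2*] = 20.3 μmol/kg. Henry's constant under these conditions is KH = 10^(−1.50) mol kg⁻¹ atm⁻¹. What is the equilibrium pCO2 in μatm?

KH = 10^(−1.50) = 3.162×10^-2 mol kg⁻¹ atm⁻¹
pCO2 = [CO2*]/KH = 20.3×10^-6 / 3.162×10^-2 = 6.42×10^-4 atm = 642 μatm

pCO2 = 642 μatm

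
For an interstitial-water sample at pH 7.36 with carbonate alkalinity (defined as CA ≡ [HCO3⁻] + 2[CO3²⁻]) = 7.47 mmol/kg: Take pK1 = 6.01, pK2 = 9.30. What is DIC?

DIC = 7.71 mmol/kg

CA = [HCO3⁻] + 2[CO3²⁻] = (α₁ + 2α₂)·DIC
At pH 7.36: [H⁺]/K1 = 10^-1.35 = 0.044668, K2/[H⁺] = 10^-1.94 = 0.011482
α₁ = 1/(1 + 0.044668 + 0.011482) = 1/1.0561 = 0.9468; α₂ = α₁·K2/[H⁺] = 0.01087
α₁ + 2α₂ = 0.9686
DIC = CA / (α₁ + 2α₂) = 7.47 / 0.9686 = 7.71 mmol/kg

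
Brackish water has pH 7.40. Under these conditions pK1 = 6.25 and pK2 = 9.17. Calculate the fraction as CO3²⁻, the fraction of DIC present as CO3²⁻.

α₂ = 1 / (1 + [H⁺]/K2 + [H⁺]²/(K1K2)) = 1 / (1 + 10^+1.77 + 10^+0.62)
   = 1 / (1 + 58.884 + 4.1687) = 1/64.053 = 0.01561

α₂ = 0.0156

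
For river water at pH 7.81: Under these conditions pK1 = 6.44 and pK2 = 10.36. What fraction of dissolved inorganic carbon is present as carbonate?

α₂ = 1 / (1 + [H⁺]/K2 + [H⁺]²/(K1K2)) = 1 / (1 + 10^+2.55 + 10^+1.18)
   = 1 / (1 + 354.81 + 15.136) = 1/370.95 = 0.002696

α₂ = 0.00270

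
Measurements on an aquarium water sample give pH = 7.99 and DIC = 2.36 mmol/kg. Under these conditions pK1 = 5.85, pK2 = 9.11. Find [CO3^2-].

α₂ = 1 / (1 + [H⁺]/K2 + [H⁺]²/(K1K2)) = 1 / (1 + 10^+1.12 + 10^-1.02)
   = 1 / (1 + 13.183 + 0.095499) = 1/14.278 = 0.07004
[CO3²⁻] = α₂ × DIC = 0.07004 × 2.36 = 0.165 mmol/kg

[CO3²⁻] = 0.165 mmol/kg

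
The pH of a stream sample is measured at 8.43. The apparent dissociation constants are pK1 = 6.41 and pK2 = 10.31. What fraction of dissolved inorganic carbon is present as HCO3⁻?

α₁ = 0.978

α₁ = 1 / (1 + [H⁺]/K1 + K2/[H⁺]) = 1 / (1 + 10^-2.02 + 10^-1.88)
   = 1 / (1 + 0.0095499 + 0.013183) = 1/1.0227 = 0.9778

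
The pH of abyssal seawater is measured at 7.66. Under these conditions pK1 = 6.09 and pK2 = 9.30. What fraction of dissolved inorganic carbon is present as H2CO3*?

α₀ = 1 / (1 + K1/[H⁺] + K1K2/[H⁺]²) = 1 / (1 + 10^+1.57 + 10^-0.07)
   = 1 / (1 + 37.154 + 0.85114) = 1/39.005 = 0.02564

α₀ = 0.0256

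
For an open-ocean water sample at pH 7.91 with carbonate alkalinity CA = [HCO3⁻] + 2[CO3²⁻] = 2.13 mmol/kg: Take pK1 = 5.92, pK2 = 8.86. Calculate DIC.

CA = [HCO3⁻] + 2[CO3²⁻] = (α₁ + 2α₂)·DIC
At pH 7.91: [H⁺]/K1 = 10^-1.99 = 0.010233, K2/[H⁺] = 10^-0.95 = 0.11220
α₁ = 1/(1 + 0.010233 + 0.11220) = 1/1.1224 = 0.8909; α₂ = α₁·K2/[H⁺] = 0.09996
α₁ + 2α₂ = 1.0908
DIC = CA / (α₁ + 2α₂) = 2.13 / 1.0908 = 1.95 mmol/kg

DIC = 1.95 mmol/kg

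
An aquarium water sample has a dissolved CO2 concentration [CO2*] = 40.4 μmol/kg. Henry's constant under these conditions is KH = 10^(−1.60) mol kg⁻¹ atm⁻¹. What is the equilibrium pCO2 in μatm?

KH = 10^(−1.60) = 2.512×10^-2 mol kg⁻¹ atm⁻¹
pCO2 = [CO2*]/KH = 40.4×10^-6 / 2.512×10^-2 = 1.61×10^-3 atm = 1610 μatm

pCO2 = 1610 μatm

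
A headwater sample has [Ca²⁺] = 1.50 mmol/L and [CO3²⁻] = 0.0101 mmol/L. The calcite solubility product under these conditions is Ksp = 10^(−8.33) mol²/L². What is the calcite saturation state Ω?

Ω = 3.24

Ksp = 10^(−8.33) = 4.677×10^-9
Ω = [Ca²⁺][CO3²⁻]/Ksp = (1.50×10^-3)(0.0101×10^-3) / 4.677×10^-9 = 3.24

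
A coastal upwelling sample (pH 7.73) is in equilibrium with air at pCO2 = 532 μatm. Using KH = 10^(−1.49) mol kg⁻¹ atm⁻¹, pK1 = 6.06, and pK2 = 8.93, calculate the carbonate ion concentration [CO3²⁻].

[CO3²⁻] = 0.0508 mmol/kg

[CO2*] = KH · pCO2 = 10^(−1.49) × 532×10^-6 = 1.722×10^-5 mol/kg
α₀ = 1/(1 + K1/[H⁺] + K1K2/[H⁺]²) = 1/(1 + 10^+1.67 + 10^+0.47) = 0.01971
DIC = [CO2*]/α₀ = 1.722×10^-5 / 0.01971 = 0.8732 mmol/kg
[CO3²⁻] = α₂·DIC; α₂ = 0.05818, so [CO3²⁻] = 0.05818 × 0.8732 = 0.0508 mmol/kg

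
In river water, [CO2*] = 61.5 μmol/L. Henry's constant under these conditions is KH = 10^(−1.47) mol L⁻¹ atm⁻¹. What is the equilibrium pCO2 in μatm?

KH = 10^(−1.47) = 3.388×10^-2 mol L⁻¹ atm⁻¹
pCO2 = [CO2*]/KH = 61.5×10^-6 / 3.388×10^-2 = 1.81×10^-3 atm = 1810 μatm

pCO2 = 1810 μatm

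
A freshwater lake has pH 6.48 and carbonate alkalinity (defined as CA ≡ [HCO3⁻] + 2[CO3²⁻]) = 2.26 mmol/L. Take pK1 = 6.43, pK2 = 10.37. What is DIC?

CA = [HCO3⁻] + 2[CO3²⁻] = (α₁ + 2α₂)·DIC
At pH 6.48: [H⁺]/K1 = 10^-0.05 = 0.89125, K2/[H⁺] = 10^-3.89 = 0.00012882
α₁ = 1/(1 + 0.89125 + 0.00012882) = 1/1.8914 = 0.5287; α₂ = α₁·K2/[H⁺] = 6.811×10^-5
α₁ + 2α₂ = 0.5289
DIC = CA / (α₁ + 2α₂) = 2.26 / 0.5289 = 4.27 mmol/L

DIC = 4.27 mmol/L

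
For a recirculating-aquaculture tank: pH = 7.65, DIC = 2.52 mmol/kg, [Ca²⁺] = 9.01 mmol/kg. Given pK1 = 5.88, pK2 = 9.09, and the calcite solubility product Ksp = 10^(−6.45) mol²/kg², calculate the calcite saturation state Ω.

Ω = 2.21

α₂ = 1 / (1 + [H⁺]/K2 + [H⁺]²/(K1K2)) = 1 / (1 + 10^+1.44 + 10^-0.33)
   = 1 / (1 + 27.542 + 0.46774) = 1/29.010 = 0.03447
[CO3²⁻] = α₂ × DIC = 0.03447 × 2.52 = 0.08687 mmol/kg
Ksp = 10^(−6.45) = 3.548×10^-7
Ω = [Ca²⁺][CO3²⁻]/Ksp = (9.01×10^-3)(8.687×10^-5) / 3.548×10^-7 = 2.21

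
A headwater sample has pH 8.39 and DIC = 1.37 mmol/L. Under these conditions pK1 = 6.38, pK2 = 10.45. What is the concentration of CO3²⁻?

[CO3²⁻] = 11.7 μmol/L

α₂ = 1 / (1 + [H⁺]/K2 + [H⁺]²/(K1K2)) = 1 / (1 + 10^+2.06 + 10^+0.05)
   = 1 / (1 + 114.82 + 1.1220) = 1/116.94 = 0.008552
[CO3²⁻] = α₂ × DIC = 0.008552 × 1.37 = 0.0117 mmol/L = 11.7 μmol/L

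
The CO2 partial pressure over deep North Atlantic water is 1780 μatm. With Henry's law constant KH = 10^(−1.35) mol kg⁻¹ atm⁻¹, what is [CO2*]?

KH = 10^(−1.35) = 4.467×10^-2 mol kg⁻¹ atm⁻¹
[CO2*] = KH · pCO2 = 4.467×10^-2 × 1780×10^-6 atm = 7.95×10^-5 mol/kg

[CO2*] = 79.5 μmol/kg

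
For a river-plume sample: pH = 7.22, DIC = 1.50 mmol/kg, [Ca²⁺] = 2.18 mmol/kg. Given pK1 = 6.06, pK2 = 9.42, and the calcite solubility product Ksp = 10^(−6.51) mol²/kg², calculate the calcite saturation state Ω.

Ω = 0.0621

α₂ = 1 / (1 + [H⁺]/K2 + [H⁺]²/(K1K2)) = 1 / (1 + 10^+2.20 + 10^+1.04)
   = 1 / (1 + 158.49 + 10.965) = 1/170.45 = 0.005867
[CO3²⁻] = α₂ × DIC = 0.005867 × 1.50 = 0.008800 mmol/kg = 8.800 μmol/kg
Ksp = 10^(−6.51) = 3.090×10^-7
Ω = [Ca²⁺][CO3²⁻]/Ksp = (2.18×10^-3)(8.800×10^-6) / 3.090×10^-7 = 0.0621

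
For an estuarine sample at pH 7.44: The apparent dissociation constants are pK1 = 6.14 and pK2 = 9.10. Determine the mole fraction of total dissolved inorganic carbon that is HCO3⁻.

α₁ = 0.933

α₁ = 1 / (1 + [H⁺]/K1 + K2/[H⁺]) = 1 / (1 + 10^-1.30 + 10^-1.66)
   = 1 / (1 + 0.050119 + 0.021878) = 1/1.0720 = 0.9328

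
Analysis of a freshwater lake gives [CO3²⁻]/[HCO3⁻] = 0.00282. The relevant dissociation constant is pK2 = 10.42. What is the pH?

From K2 = [H⁺][CO3²⁻]/[HCO3⁻]:  pH = pK2 + log₁₀([CO3²⁻]/[HCO3⁻])
log₁₀(0.00282) = -2.550
pH = 10.42 + (-2.550) = 7.87

pH = 7.87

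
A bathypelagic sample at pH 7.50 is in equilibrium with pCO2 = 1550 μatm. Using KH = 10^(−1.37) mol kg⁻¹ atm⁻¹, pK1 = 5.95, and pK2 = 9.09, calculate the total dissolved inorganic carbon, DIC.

DIC = 2.47 mmol/kg

[CO2*] = KH · pCO2 = 10^(−1.37) × 1550×10^-6 = 6.612×10^-5 mol/kg
α₀ = 1/(1 + K1/[H⁺] + K1K2/[H⁺]²) = 1/(1 + 10^+1.55 + 10^-0.04) = 0.02674
DIC = [CO2*]/α₀ = 6.612×10^-5 / 0.02674 = 2.47 mmol/kg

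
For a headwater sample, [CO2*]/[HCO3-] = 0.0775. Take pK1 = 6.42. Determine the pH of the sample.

pH = 7.53

From K1 = [H⁺][HCO3-]/[CO2*]:  pH = pK1 − log₁₀([CO2*]/[HCO3-])
log₁₀(0.0775) = -1.111
pH = 6.42 − (-1.111) = 7.53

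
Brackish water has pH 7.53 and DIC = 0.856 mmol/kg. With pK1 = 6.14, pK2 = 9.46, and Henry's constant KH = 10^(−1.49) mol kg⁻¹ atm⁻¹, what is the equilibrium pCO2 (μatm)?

α₀ = 1 / (1 + K1/[H⁺] + K1K2/[H⁺]²) = 1 / (1 + 10^+1.39 + 10^-0.54)
   = 1 / (1 + 24.547 + 0.28840) = 1/25.835 = 0.03871
[CO2*] = α₀ × DIC = 0.03871 × 0.856 = 0.03313 mmol/kg
pCO2 = [CO2*]/KH = 3.313×10^-5 / 3.236×10^-2 = 1020 μatm

pCO2 = 1020 μatm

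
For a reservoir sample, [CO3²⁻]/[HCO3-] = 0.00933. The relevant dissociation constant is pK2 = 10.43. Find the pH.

pH = 8.40

From K2 = [H⁺][CO3²⁻]/[HCO3-]:  pH = pK2 + log₁₀([CO3²⁻]/[HCO3-])
log₁₀(0.00933) = -2.030
pH = 10.43 + (-2.030) = 8.40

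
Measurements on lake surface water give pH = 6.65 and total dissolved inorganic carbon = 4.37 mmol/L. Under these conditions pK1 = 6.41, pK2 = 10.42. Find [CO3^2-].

α₂ = 1 / (1 + [H⁺]/K2 + [H⁺]²/(K1K2)) = 1 / (1 + 10^+3.77 + 10^+3.53)
   = 1 / (1 + 5888.4 + 3388.4) = 1/9277.9 = 0.0001078
[CO3²⁻] = α₂ × DIC = 0.0001078 × 4.37 = 0.000471 mmol/L = 0.471 μmol/L

[CO3²⁻] = 0.471 μmol/L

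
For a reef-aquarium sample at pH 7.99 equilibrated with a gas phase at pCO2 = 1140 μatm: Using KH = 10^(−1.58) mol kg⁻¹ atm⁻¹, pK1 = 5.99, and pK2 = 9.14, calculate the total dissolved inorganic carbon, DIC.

[CO2*] = KH · pCO2 = 10^(−1.58) × 1140×10^-6 = 2.999×10^-5 mol/kg
α₀ = 1/(1 + K1/[H⁺] + K1K2/[H⁺]²) = 1/(1 + 10^+2.00 + 10^+0.85) = 0.009252
DIC = [CO2*]/α₀ = 2.999×10^-5 / 0.009252 = 3.24 mmol/kg

DIC = 3.24 mmol/kg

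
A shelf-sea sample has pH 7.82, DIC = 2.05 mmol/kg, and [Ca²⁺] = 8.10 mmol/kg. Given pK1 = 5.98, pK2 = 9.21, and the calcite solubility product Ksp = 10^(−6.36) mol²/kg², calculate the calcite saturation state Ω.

α₂ = 1 / (1 + [H⁺]/K2 + [H⁺]²/(K1K2)) = 1 / (1 + 10^+1.39 + 10^-0.45)
   = 1 / (1 + 24.547 + 0.35481) = 1/25.902 = 0.03861
[CO3²⁻] = α₂ × DIC = 0.03861 × 2.05 = 0.07914 mmol/kg
Ksp = 10^(−6.36) = 4.365×10^-7
Ω = [Ca²⁺][CO3²⁻]/Ksp = (8.10×10^-3)(7.914×10^-5) / 4.365×10^-7 = 1.47

Ω = 1.47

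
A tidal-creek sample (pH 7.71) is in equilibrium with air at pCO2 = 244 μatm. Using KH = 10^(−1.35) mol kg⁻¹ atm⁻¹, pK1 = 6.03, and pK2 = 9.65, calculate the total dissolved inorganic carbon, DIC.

DIC = 0.539 mmol/kg

[CO2*] = KH · pCO2 = 10^(−1.35) × 244×10^-6 = 1.090×10^-5 mol/kg
α₀ = 1/(1 + K1/[H⁺] + K1K2/[H⁺]²) = 1/(1 + 10^+1.68 + 10^-0.26) = 0.02024
DIC = [CO2*]/α₀ = 1.090×10^-5 / 0.02024 = 0.539 mmol/kg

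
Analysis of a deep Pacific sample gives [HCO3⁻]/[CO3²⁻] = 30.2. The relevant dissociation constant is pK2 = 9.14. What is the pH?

From K2 = [H⁺][CO3²⁻]/[HCO3⁻]:  pH = pK2 − log₁₀([HCO3⁻]/[CO3²⁻])
log₁₀(30.2) = +1.480
pH = 9.14 − (+1.480) = 7.66

pH = 7.66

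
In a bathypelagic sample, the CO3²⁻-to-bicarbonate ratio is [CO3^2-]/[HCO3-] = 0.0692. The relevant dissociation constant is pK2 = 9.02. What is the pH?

From K2 = [H⁺][CO3^2-]/[HCO3-]:  pH = pK2 + log₁₀([CO3^2-]/[HCO3-])
log₁₀(0.0692) = -1.160
pH = 9.02 + (-1.160) = 7.86

pH = 7.86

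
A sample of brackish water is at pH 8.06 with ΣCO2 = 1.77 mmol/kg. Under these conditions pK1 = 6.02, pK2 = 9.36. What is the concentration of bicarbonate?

α₁ = 1 / (1 + [H⁺]/K1 + K2/[H⁺]) = 1 / (1 + 10^-2.04 + 10^-1.30)
   = 1 / (1 + 0.0091201 + 0.050119) = 1/1.0592 = 0.9441
[HCO3⁻] = α₁ × DIC = 0.9441 × 1.77 = 1.67 mmol/kg

[HCO3⁻] = 1.67 mmol/kg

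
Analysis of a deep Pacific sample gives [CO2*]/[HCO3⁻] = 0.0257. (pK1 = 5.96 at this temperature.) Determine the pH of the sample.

From K1 = [H⁺][HCO3⁻]/[CO2*]:  pH = pK1 − log₁₀([CO2*]/[HCO3⁻])
log₁₀(0.0257) = -1.590
pH = 5.96 − (-1.590) = 7.55

pH = 7.55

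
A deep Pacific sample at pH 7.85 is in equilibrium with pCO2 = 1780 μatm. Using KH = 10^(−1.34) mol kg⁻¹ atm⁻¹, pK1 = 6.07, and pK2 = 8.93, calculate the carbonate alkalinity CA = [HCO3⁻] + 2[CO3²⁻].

CA = 5.72 mmol/kg

[CO2*] = KH · pCO2 = 10^(−1.34) × 1780×10^-6 = 8.136×10^-5 mol/kg
α₀ = 1/(1 + K1/[H⁺] + K1K2/[H⁺]²) = 1/(1 + 10^+1.78 + 10^+0.70) = 0.01509
DIC = [CO2*]/α₀ = 8.136×10^-5 / 0.01509 = 5.392 mmol/kg
CA = (α₁ + 2α₂)·DIC = (0.9093 + 2×0.07563) × 5.392 = 5.72 mmol/kg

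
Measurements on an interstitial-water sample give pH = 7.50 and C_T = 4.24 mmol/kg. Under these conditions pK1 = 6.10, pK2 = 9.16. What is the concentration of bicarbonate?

[HCO3⁻] = 3.99 mmol/kg

α₁ = 1 / (1 + [H⁺]/K1 + K2/[H⁺]) = 1 / (1 + 10^-1.40 + 10^-1.66)
   = 1 / (1 + 0.039811 + 0.021878) = 1/1.0617 = 0.9419
[HCO3⁻] = α₁ × DIC = 0.9419 × 4.24 = 3.99 mmol/kg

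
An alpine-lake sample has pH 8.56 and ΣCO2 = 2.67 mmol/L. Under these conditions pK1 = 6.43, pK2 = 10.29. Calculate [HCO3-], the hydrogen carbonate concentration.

α₁ = 1 / (1 + [H⁺]/K1 + K2/[H⁺]) = 1 / (1 + 10^-2.13 + 10^-1.73)
   = 1 / (1 + 0.0074131 + 0.018621) = 1/1.0260 = 0.9746
[HCO3⁻] = α₁ × DIC = 0.9746 × 2.67 = 2.60 mmol/L

[HCO3⁻] = 2.60 mmol/L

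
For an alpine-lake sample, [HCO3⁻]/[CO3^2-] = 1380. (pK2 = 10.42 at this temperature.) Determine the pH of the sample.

pH = 7.28

From K2 = [H⁺][CO3^2-]/[HCO3⁻]:  pH = pK2 − log₁₀([HCO3⁻]/[CO3^2-])
log₁₀(1380) = +3.140
pH = 10.42 − (+3.140) = 7.28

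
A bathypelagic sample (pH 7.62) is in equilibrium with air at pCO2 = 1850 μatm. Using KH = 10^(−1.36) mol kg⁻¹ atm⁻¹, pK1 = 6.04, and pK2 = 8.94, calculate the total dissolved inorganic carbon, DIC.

[CO2*] = KH · pCO2 = 10^(−1.36) × 1850×10^-6 = 8.076×10^-5 mol/kg
α₀ = 1/(1 + K1/[H⁺] + K1K2/[H⁺]²) = 1/(1 + 10^+1.58 + 10^+0.26) = 0.02449
DIC = [CO2*]/α₀ = 8.076×10^-5 / 0.02449 = 3.30 mmol/kg

DIC = 3.30 mmol/kg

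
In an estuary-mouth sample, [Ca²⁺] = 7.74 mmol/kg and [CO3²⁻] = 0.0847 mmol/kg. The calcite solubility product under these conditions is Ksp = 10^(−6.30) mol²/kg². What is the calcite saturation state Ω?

Ω = 1.31

Ksp = 10^(−6.30) = 5.012×10^-7
Ω = [Ca²⁺][CO3²⁻]/Ksp = (7.74×10^-3)(0.0847×10^-3) / 5.012×10^-7 = 1.31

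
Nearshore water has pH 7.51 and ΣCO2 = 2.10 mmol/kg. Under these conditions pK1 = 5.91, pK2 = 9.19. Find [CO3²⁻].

[CO3²⁻] = 0.0419 mmol/kg

α₂ = 1 / (1 + [H⁺]/K2 + [H⁺]²/(K1K2)) = 1 / (1 + 10^+1.68 + 10^+0.08)
   = 1 / (1 + 47.863 + 1.2023) = 1/50.065 = 0.01997
[CO3²⁻] = α₂ × DIC = 0.01997 × 2.10 = 0.0419 mmol/kg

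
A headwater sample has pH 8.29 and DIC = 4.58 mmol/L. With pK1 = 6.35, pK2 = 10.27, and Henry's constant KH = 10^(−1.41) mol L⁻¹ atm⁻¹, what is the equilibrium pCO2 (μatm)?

α₀ = 1 / (1 + K1/[H⁺] + K1K2/[H⁺]²) = 1 / (1 + 10^+1.94 + 10^-0.04)
   = 1 / (1 + 87.096 + 0.91201) = 1/89.008 = 0.01123
[CO2*] = α₀ × DIC = 0.01123 × 4.58 = 0.05146 mmol/L
pCO2 = [CO2*]/KH = 5.146×10^-5 / 3.890×10^-2 = 1320 μatm

pCO2 = 1320 μatm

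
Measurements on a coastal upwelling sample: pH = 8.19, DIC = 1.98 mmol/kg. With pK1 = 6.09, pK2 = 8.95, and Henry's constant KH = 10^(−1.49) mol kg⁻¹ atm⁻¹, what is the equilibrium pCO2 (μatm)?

pCO2 = 411 μatm

α₀ = 1 / (1 + K1/[H⁺] + K1K2/[H⁺]²) = 1 / (1 + 10^+2.10 + 10^+1.34)
   = 1 / (1 + 125.89 + 21.878) = 1/148.77 = 0.006722
[CO2*] = α₀ × DIC = 0.006722 × 1.98 = 0.01331 mmol/kg = 13.31 μmol/kg
pCO2 = [CO2*]/KH = 1.331×10^-5 / 3.236×10^-2 = 411 μatm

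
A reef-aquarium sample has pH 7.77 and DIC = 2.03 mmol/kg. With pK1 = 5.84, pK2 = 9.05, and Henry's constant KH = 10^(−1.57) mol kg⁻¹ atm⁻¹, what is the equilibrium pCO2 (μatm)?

pCO2 = 833 μatm

α₀ = 1 / (1 + K1/[H⁺] + K1K2/[H⁺]²) = 1 / (1 + 10^+1.93 + 10^+0.65)
   = 1 / (1 + 85.114 + 4.4668) = 1/90.581 = 0.01104
[CO2*] = α₀ × DIC = 0.01104 × 2.03 = 0.02241 mmol/kg
pCO2 = [CO2*]/KH = 2.241×10^-5 / 2.692×10^-2 = 833 μatm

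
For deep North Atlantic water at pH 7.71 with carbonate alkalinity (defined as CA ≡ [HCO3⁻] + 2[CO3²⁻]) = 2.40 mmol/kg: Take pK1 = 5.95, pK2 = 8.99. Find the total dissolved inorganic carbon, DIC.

DIC = 2.32 mmol/kg

CA = [HCO3⁻] + 2[CO3²⁻] = (α₁ + 2α₂)·DIC
At pH 7.71: [H⁺]/K1 = 10^-1.76 = 0.017378, K2/[H⁺] = 10^-1.28 = 0.052481
α₁ = 1/(1 + 0.017378 + 0.052481) = 1/1.0699 = 0.9347; α₂ = α₁·K2/[H⁺] = 0.04905
α₁ + 2α₂ = 1.0328
DIC = CA / (α₁ + 2α₂) = 2.40 / 1.0328 = 2.32 mmol/kg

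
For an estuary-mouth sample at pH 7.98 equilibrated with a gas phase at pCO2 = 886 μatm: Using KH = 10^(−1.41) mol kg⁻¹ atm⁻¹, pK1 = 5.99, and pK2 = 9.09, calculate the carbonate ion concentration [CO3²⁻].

[CO2*] = KH · pCO2 = 10^(−1.41) × 886×10^-6 = 3.447×10^-5 mol/kg
α₀ = 1/(1 + K1/[H⁺] + K1K2/[H⁺]²) = 1/(1 + 10^+1.99 + 10^+0.88) = 0.009406
DIC = [CO2*]/α₀ = 3.447×10^-5 / 0.009406 = 3.664 mmol/kg
[CO3²⁻] = α₂·DIC; α₂ = 0.07136, so [CO3²⁻] = 0.07136 × 3.664 = 0.261 mmol/kg

[CO3²⁻] = 0.261 mmol/kg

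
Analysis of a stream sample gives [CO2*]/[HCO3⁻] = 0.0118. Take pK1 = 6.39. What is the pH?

From K1 = [H⁺][HCO3⁻]/[CO2*]:  pH = pK1 − log₁₀([CO2*]/[HCO3⁻])
log₁₀(0.0118) = -1.928
pH = 6.39 − (-1.928) = 8.32

pH = 8.32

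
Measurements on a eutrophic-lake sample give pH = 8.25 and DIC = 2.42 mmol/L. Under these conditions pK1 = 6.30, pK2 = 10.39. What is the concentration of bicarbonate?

[HCO3⁻] = 2.38 mmol/L

α₁ = 1 / (1 + [H⁺]/K1 + K2/[H⁺]) = 1 / (1 + 10^-1.95 + 10^-2.14)
   = 1 / (1 + 0.011220 + 0.0072444) = 1/1.0185 = 0.9819
[HCO3⁻] = α₁ × DIC = 0.9819 × 2.42 = 2.38 mmol/L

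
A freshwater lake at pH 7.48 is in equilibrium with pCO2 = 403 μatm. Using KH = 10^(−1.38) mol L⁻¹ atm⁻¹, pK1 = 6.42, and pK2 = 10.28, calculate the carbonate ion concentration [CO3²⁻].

[CO2*] = KH · pCO2 = 10^(−1.38) × 403×10^-6 = 1.680×10^-5 mol/L
α₀ = 1/(1 + K1/[H⁺] + K1K2/[H⁺]²) = 1/(1 + 10^+1.06 + 10^-1.74) = 0.08000
DIC = [CO2*]/α₀ = 1.680×10^-5 / 0.08000 = 0.2100 mmol/L
[CO3²⁻] = α₂·DIC; α₂ = 0.001456, so [CO3²⁻] = 0.001456 × 0.2100 = 0.000306 mmol/L = 0.306 μmol/L

[CO3²⁻] = 0.306 μmol/L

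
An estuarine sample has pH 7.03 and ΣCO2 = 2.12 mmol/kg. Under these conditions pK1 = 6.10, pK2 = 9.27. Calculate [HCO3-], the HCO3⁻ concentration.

[HCO3⁻] = 1.89 mmol/kg

α₁ = 1 / (1 + [H⁺]/K1 + K2/[H⁺]) = 1 / (1 + 10^-0.93 + 10^-2.24)
   = 1 / (1 + 0.11749 + 0.0057544) = 1/1.1232 = 0.8903
[HCO3⁻] = α₁ × DIC = 0.8903 × 2.12 = 1.89 mmol/kg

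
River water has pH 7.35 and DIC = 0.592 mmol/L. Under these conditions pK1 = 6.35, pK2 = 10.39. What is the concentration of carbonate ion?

α₂ = 1 / (1 + [H⁺]/K2 + [H⁺]²/(K1K2)) = 1 / (1 + 10^+3.04 + 10^+2.04)
   = 1 / (1 + 1096.5 + 109.65) = 1/1207.1 = 0.0008284
[CO3²⁻] = α₂ × DIC = 0.0008284 × 0.592 = 0.000490 mmol/L = 0.490 μmol/L

[CO3²⁻] = 0.490 μmol/L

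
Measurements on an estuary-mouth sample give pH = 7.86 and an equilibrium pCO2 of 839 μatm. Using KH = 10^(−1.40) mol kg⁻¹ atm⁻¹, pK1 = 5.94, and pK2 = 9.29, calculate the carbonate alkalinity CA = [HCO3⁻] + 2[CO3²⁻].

CA = 2.98 mmol/kg

[CO2*] = KH · pCO2 = 10^(−1.40) × 839×10^-6 = 3.340×10^-5 mol/kg
α₀ = 1/(1 + K1/[H⁺] + K1K2/[H⁺]²) = 1/(1 + 10^+1.92 + 10^+0.49) = 0.01146
DIC = [CO2*]/α₀ = 3.340×10^-5 / 0.01146 = 2.915 mmol/kg
CA = (α₁ + 2α₂)·DIC = (0.9531 + 2×0.03541) × 2.915 = 2.98 mmol/kg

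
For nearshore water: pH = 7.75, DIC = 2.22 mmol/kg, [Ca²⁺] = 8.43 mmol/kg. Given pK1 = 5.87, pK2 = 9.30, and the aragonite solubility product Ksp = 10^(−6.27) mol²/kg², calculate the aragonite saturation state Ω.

α₂ = 1 / (1 + [H⁺]/K2 + [H⁺]²/(K1K2)) = 1 / (1 + 10^+1.55 + 10^-0.33)
   = 1 / (1 + 35.481 + 0.46774) = 1/36.949 = 0.02706
[CO3²⁻] = α₂ × DIC = 0.02706 × 2.22 = 0.06008 mmol/kg
Ksp = 10^(−6.27) = 5.370×10^-7
Ω = [Ca²⁺][CO3²⁻]/Ksp = (8.43×10^-3)(6.008×10^-5) / 5.370×10^-7 = 0.943

Ω = 0.943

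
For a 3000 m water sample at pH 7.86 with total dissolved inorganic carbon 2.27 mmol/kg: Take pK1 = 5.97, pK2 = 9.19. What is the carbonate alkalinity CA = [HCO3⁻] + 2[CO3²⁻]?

CA = [HCO3⁻] + 2[CO3²⁻] = (α₁ + 2α₂)·DIC
At pH 7.86: [H⁺]/K1 = 10^-1.89 = 0.012882, K2/[H⁺] = 10^-1.33 = 0.046774
α₁ = 1/(1 + 0.012882 + 0.046774) = 1/1.0597 = 0.9437; α₂ = α₁·K2/[H⁺] = 0.04414
α₁ + 2α₂ = 1.0320
CA = 1.0320 × 2.27 = 2.34 mmol/kg

CA = 2.34 mmol/kg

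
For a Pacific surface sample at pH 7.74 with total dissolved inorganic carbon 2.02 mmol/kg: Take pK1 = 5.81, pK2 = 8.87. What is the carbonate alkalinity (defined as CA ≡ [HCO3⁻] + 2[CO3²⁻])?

CA = 2.14 mmol/kg

CA = [HCO3⁻] + 2[CO3²⁻] = (α₁ + 2α₂)·DIC
At pH 7.74: [H⁺]/K1 = 10^-1.93 = 0.011749, K2/[H⁺] = 10^-1.13 = 0.074131
α₁ = 1/(1 + 0.011749 + 0.074131) = 1/1.0859 = 0.9209; α₂ = α₁·K2/[H⁺] = 0.06827
α₁ + 2α₂ = 1.0574
CA = 1.0574 × 2.02 = 2.14 mmol/kg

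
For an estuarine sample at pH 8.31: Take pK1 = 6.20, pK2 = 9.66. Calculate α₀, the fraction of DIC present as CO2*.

α₀ = 0.00738

α₀ = 1 / (1 + K1/[H⁺] + K1K2/[H⁺]²) = 1 / (1 + 10^+2.11 + 10^+0.76)
   = 1 / (1 + 128.82 + 5.7544) = 1/135.58 = 0.007376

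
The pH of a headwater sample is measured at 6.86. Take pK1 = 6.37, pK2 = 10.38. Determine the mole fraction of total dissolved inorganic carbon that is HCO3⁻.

α₁ = 0.755

α₁ = 1 / (1 + [H⁺]/K1 + K2/[H⁺]) = 1 / (1 + 10^-0.49 + 10^-3.52)
   = 1 / (1 + 0.32359 + 0.00030200) = 1/1.3239 = 0.7553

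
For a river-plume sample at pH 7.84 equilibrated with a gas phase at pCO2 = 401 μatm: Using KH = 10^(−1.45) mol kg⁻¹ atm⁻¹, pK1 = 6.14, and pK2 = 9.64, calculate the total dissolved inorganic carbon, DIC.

[CO2*] = KH · pCO2 = 10^(−1.45) × 401×10^-6 = 1.423×10^-5 mol/kg
α₀ = 1/(1 + K1/[H⁺] + K1K2/[H⁺]²) = 1/(1 + 10^+1.70 + 10^-0.10) = 0.01926
DIC = [CO2*]/α₀ = 1.423×10^-5 / 0.01926 = 0.739 mmol/kg

DIC = 0.739 mmol/kg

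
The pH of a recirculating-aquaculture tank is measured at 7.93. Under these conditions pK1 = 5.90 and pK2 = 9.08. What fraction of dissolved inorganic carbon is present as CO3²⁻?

α₂ = 1 / (1 + [H⁺]/K2 + [H⁺]²/(K1K2)) = 1 / (1 + 10^+1.15 + 10^-0.88)
   = 1 / (1 + 14.125 + 0.13183) = 1/15.257 = 0.06554

α₂ = 0.0655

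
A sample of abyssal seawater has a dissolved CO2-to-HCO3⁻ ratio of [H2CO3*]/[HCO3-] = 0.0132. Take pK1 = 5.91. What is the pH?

From K1 = [H⁺][HCO3-]/[H2CO3*]:  pH = pK1 − log₁₀([H2CO3*]/[HCO3-])
log₁₀(0.0132) = -1.879
pH = 5.91 − (-1.879) = 7.79

pH = 7.79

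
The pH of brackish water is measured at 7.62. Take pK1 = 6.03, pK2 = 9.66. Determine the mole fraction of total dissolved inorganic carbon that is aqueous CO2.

α₀ = 1 / (1 + K1/[H⁺] + K1K2/[H⁺]²) = 1 / (1 + 10^+1.59 + 10^-0.45)
   = 1 / (1 + 38.905 + 0.35481) = 1/40.259 = 0.02484

α₀ = 0.0248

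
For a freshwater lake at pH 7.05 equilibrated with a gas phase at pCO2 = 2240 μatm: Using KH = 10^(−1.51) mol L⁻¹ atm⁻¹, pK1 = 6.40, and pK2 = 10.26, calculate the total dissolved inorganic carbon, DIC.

DIC = 0.379 mmol/L

[CO2*] = KH · pCO2 = 10^(−1.51) × 2240×10^-6 = 6.922×10^-5 mol/L
α₀ = 1/(1 + K1/[H⁺] + K1K2/[H⁺]²) = 1/(1 + 10^+0.65 + 10^-2.56) = 0.1828
DIC = [CO2*]/α₀ = 6.922×10^-5 / 0.1828 = 0.379 mmol/L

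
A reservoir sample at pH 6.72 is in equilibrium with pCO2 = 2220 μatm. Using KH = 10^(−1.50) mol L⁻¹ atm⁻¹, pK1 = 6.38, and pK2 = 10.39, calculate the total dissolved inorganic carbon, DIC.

[CO2*] = KH · pCO2 = 10^(−1.50) × 2220×10^-6 = 7.020×10^-5 mol/L
α₀ = 1/(1 + K1/[H⁺] + K1K2/[H⁺]²) = 1/(1 + 10^+0.34 + 10^-3.33) = 0.3137
DIC = [CO2*]/α₀ = 7.020×10^-5 / 0.3137 = 0.224 mmol/L

DIC = 0.224 mmol/L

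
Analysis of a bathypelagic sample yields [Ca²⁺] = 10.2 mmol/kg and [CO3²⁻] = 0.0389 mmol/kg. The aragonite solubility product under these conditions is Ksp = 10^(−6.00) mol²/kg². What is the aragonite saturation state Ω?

Ω = 0.397

Ksp = 10^(−6.00) = 1.000×10^-6
Ω = [Ca²⁺][CO3²⁻]/Ksp = (10.2×10^-3)(0.0389×10^-3) / 1.000×10^-6 = 0.397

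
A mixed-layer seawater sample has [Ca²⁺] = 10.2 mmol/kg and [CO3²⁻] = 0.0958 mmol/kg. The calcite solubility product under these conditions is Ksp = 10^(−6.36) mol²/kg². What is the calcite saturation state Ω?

Ω = 2.24

Ksp = 10^(−6.36) = 4.365×10^-7
Ω = [Ca²⁺][CO3²⁻]/Ksp = (10.2×10^-3)(0.0958×10^-3) / 4.365×10^-7 = 2.24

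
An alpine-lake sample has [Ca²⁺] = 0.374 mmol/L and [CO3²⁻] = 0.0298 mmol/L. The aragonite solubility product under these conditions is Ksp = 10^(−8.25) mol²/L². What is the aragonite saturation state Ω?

Ω = 1.98

Ksp = 10^(−8.25) = 5.623×10^-9
Ω = [Ca²⁺][CO3²⁻]/Ksp = (0.374×10^-3)(0.0298×10^-3) / 5.623×10^-9 = 1.98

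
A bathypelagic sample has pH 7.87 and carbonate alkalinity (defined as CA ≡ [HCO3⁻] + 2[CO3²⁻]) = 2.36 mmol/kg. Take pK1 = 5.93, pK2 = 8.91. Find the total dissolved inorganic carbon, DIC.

DIC = 2.20 mmol/kg

CA = [HCO3⁻] + 2[CO3²⁻] = (α₁ + 2α₂)·DIC
At pH 7.87: [H⁺]/K1 = 10^-1.94 = 0.011482, K2/[H⁺] = 10^-1.04 = 0.091201
α₁ = 1/(1 + 0.011482 + 0.091201) = 1/1.1027 = 0.9069; α₂ = α₁·K2/[H⁺] = 0.08271
α₁ + 2α₂ = 1.0723
DIC = CA / (α₁ + 2α₂) = 2.36 / 1.0723 = 2.20 mmol/kg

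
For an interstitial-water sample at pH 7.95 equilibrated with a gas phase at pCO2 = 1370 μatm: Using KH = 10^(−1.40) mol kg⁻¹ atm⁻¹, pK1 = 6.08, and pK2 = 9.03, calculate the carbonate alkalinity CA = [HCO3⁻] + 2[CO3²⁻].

CA = 4.72 mmol/kg

[CO2*] = KH · pCO2 = 10^(−1.40) × 1370×10^-6 = 5.454×10^-5 mol/kg
α₀ = 1/(1 + K1/[H⁺] + K1K2/[H⁺]²) = 1/(1 + 10^+1.87 + 10^+0.79) = 0.01230
DIC = [CO2*]/α₀ = 5.454×10^-5 / 0.01230 = 4.434 mmol/kg
CA = (α₁ + 2α₂)·DIC = (0.9119 + 2×0.07584) × 4.434 = 4.72 mmol/kg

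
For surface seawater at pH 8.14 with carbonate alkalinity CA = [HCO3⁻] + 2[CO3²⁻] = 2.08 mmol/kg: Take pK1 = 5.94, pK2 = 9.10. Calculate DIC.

DIC = 1.90 mmol/kg

CA = [HCO3⁻] + 2[CO3²⁻] = (α₁ + 2α₂)·DIC
At pH 8.14: [H⁺]/K1 = 10^-2.20 = 0.0063096, K2/[H⁺] = 10^-0.96 = 0.10965
α₁ = 1/(1 + 0.0063096 + 0.10965) = 1/1.1160 = 0.8961; α₂ = α₁·K2/[H⁺] = 0.09825
α₁ + 2α₂ = 1.0926
DIC = CA / (α₁ + 2α₂) = 2.08 / 1.0926 = 1.90 mmol/kg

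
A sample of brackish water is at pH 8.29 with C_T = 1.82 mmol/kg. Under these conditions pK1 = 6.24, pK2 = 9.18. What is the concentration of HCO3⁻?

α₁ = 1 / (1 + [H⁺]/K1 + K2/[H⁺]) = 1 / (1 + 10^-2.05 + 10^-0.89)
   = 1 / (1 + 0.0089125 + 0.12882) = 1/1.1377 = 0.8789
[HCO3⁻] = α₁ × DIC = 0.8789 × 1.82 = 1.60 mmol/kg

[HCO3⁻] = 1.60 mmol/kg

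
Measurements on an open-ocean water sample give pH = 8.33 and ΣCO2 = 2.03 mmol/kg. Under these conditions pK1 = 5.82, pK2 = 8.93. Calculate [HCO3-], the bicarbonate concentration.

α₁ = 1 / (1 + [H⁺]/K1 + K2/[H⁺]) = 1 / (1 + 10^-2.51 + 10^-0.60)
   = 1 / (1 + 0.0030903 + 0.25119) = 1/1.2543 = 0.7973
[HCO3⁻] = α₁ × DIC = 0.7973 × 2.03 = 1.62 mmol/kg

[HCO3⁻] = 1.62 mmol/kg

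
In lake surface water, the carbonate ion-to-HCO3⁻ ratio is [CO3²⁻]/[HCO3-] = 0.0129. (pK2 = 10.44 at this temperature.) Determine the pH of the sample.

From K2 = [H⁺][CO3²⁻]/[HCO3-]:  pH = pK2 + log₁₀([CO3²⁻]/[HCO3-])
log₁₀(0.0129) = -1.889
pH = 10.44 + (-1.889) = 8.55

pH = 8.55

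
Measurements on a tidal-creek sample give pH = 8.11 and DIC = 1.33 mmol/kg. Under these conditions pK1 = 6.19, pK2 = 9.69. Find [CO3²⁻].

α₂ = 1 / (1 + [H⁺]/K2 + [H⁺]²/(K1K2)) = 1 / (1 + 10^+1.58 + 10^-0.34)
   = 1 / (1 + 38.019 + 0.45709) = 1/39.476 = 0.02533
[CO3²⁻] = α₂ × DIC = 0.02533 × 1.33 = 0.0337 mmol/kg

[CO3²⁻] = 0.0337 mmol/kg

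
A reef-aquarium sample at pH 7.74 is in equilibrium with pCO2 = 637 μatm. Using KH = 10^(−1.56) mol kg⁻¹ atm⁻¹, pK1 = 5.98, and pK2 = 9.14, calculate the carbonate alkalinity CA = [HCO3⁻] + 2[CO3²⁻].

[CO2*] = KH · pCO2 = 10^(−1.56) × 637×10^-6 = 1.754×10^-5 mol/kg
α₀ = 1/(1 + K1/[H⁺] + K1K2/[H⁺]²) = 1/(1 + 10^+1.76 + 10^+0.36) = 0.01644
DIC = [CO2*]/α₀ = 1.754×10^-5 / 0.01644 = 1.067 mmol/kg
CA = (α₁ + 2α₂)·DIC = (0.9459 + 2×0.03766) × 1.067 = 1.09 mmol/kg

CA = 1.09 mmol/kg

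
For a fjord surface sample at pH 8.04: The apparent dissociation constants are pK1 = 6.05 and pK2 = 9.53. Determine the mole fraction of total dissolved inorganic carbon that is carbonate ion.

α₂ = 0.0310

α₂ = 1 / (1 + [H⁺]/K2 + [H⁺]²/(K1K2)) = 1 / (1 + 10^+1.49 + 10^-0.50)
   = 1 / (1 + 30.903 + 0.31623) = 1/32.219 = 0.03104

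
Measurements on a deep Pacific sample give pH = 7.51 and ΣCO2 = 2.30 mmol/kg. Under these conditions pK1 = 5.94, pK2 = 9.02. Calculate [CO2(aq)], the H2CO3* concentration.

[CO2*] = 0.0585 mmol/kg

α₀ = 1 / (1 + K1/[H⁺] + K1K2/[H⁺]²) = 1 / (1 + 10^+1.57 + 10^+0.06)
   = 1 / (1 + 37.154 + 1.1482) = 1/39.302 = 0.02544
[CO2*] = α₀ × DIC = 0.02544 × 2.30 = 0.0585 mmol/kg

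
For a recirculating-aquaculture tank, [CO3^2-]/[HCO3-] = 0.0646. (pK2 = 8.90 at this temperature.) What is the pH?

pH = 7.71

From K2 = [H⁺][CO3^2-]/[HCO3-]:  pH = pK2 + log₁₀([CO3^2-]/[HCO3-])
log₁₀(0.0646) = -1.190
pH = 8.90 + (-1.190) = 7.71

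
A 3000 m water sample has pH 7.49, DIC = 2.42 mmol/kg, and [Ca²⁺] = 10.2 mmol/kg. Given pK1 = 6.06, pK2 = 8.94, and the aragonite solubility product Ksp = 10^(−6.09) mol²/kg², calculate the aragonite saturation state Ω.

α₂ = 1 / (1 + [H⁺]/K2 + [H⁺]²/(K1K2)) = 1 / (1 + 10^+1.45 + 10^+0.02)
   = 1 / (1 + 28.184 + 1.0471) = 1/30.231 = 0.03308
[CO3²⁻] = α₂ × DIC = 0.03308 × 2.42 = 0.08005 mmol/kg
Ksp = 10^(−6.09) = 8.128×10^-7
Ω = [Ca²⁺][CO3²⁻]/Ksp = (10.2×10^-3)(8.005×10^-5) / 8.128×10^-7 = 1.00

Ω = 1.00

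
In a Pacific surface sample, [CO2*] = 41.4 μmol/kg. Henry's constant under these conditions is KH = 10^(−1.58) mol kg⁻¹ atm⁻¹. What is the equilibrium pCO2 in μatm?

KH = 10^(−1.58) = 2.630×10^-2 mol kg⁻¹ atm⁻¹
pCO2 = [CO2*]/KH = 41.4×10^-6 / 2.630×10^-2 = 1.57×10^-3 atm = 1570 μatm

pCO2 = 1570 μatm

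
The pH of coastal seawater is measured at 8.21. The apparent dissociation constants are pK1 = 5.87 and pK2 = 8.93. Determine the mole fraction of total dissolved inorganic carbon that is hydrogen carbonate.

α₁ = 1 / (1 + [H⁺]/K1 + K2/[H⁺]) = 1 / (1 + 10^-2.34 + 10^-0.72)
   = 1 / (1 + 0.0045709 + 0.19055) = 1/1.1951 = 0.8367

α₁ = 0.837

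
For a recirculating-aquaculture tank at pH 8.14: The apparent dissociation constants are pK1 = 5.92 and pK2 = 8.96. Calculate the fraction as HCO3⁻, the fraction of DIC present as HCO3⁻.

α₁ = 0.864

α₁ = 1 / (1 + [H⁺]/K1 + K2/[H⁺]) = 1 / (1 + 10^-2.22 + 10^-0.82)
   = 1 / (1 + 0.0060256 + 0.15136) = 1/1.1574 = 0.8640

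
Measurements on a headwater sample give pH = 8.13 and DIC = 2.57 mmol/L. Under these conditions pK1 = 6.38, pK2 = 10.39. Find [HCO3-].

[HCO3⁻] = 2.51 mmol/L

α₁ = 1 / (1 + [H⁺]/K1 + K2/[H⁺]) = 1 / (1 + 10^-1.75 + 10^-2.26)
   = 1 / (1 + 0.017783 + 0.0054954) = 1/1.0233 = 0.9773
[HCO3⁻] = α₁ × DIC = 0.9773 × 2.57 = 2.51 mmol/L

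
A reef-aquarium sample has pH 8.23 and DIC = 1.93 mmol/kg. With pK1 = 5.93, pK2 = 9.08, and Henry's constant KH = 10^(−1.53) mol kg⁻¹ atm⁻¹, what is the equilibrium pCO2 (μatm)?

α₀ = 1 / (1 + K1/[H⁺] + K1K2/[H⁺]²) = 1 / (1 + 10^+2.30 + 10^+1.45)
   = 1 / (1 + 199.53 + 28.184) = 1/228.71 = 0.004372
[CO2*] = α₀ × DIC = 0.004372 × 1.93 = 0.008439 mmol/kg = 8.439 μmol/kg
pCO2 = [CO2*]/KH = 8.439×10^-6 / 2.951×10^-2 = 286 μatm

pCO2 = 286 μatm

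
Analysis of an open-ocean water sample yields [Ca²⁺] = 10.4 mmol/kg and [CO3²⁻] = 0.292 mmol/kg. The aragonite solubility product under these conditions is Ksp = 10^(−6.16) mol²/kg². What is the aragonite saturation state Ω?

Ksp = 10^(−6.16) = 6.918×10^-7
Ω = [Ca²⁺][CO3²⁻]/Ksp = (10.4×10^-3)(0.292×10^-3) / 6.918×10^-7 = 4.39

Ω = 4.39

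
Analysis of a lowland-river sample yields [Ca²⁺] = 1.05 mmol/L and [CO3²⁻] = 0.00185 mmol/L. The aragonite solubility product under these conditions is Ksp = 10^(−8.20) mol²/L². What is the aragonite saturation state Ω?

Ksp = 10^(−8.20) = 6.310×10^-9
Ω = [Ca²⁺][CO3²⁻]/Ksp = (1.05×10^-3)(0.00185×10^-3) / 6.310×10^-9 = 0.308

Ω = 0.308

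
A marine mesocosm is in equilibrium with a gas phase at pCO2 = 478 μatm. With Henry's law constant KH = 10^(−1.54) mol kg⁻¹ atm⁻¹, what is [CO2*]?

KH = 10^(−1.54) = 2.884×10^-2 mol kg⁻¹ atm⁻¹
[CO2*] = KH · pCO2 = 2.884×10^-2 × 478×10^-6 atm = 1.38×10^-5 mol/kg

[CO2*] = 13.8 μmol/kg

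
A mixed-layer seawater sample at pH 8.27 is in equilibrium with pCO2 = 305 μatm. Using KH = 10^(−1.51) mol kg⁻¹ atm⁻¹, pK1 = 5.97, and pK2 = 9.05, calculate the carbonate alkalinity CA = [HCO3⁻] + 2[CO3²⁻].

[CO2*] = KH · pCO2 = 10^(−1.51) × 305×10^-6 = 9.425×10^-6 mol/kg
α₀ = 1/(1 + K1/[H⁺] + K1K2/[H⁺]²) = 1/(1 + 10^+2.30 + 10^+1.52) = 0.004280
DIC = [CO2*]/α₀ = 9.425×10^-6 / 0.004280 = 2.202 mmol/kg
CA = (α₁ + 2α₂)·DIC = (0.8540 + 2×0.1417) × 2.202 = 2.50 mmol/kg

CA = 2.50 mmol/kg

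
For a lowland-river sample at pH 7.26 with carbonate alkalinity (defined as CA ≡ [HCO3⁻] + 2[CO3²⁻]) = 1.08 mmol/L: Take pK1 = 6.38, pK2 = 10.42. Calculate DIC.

CA = [HCO3⁻] + 2[CO3²⁻] = (α₁ + 2α₂)·DIC
At pH 7.26: [H⁺]/K1 = 10^-0.88 = 0.13183, K2/[H⁺] = 10^-3.16 = 0.00069183
α₁ = 1/(1 + 0.13183 + 0.00069183) = 1/1.1325 = 0.8830; α₂ = α₁·K2/[H⁺] = 0.0006109
α₁ + 2α₂ = 0.8842
DIC = CA / (α₁ + 2α₂) = 1.08 / 0.8842 = 1.22 mmol/L

DIC = 1.22 mmol/L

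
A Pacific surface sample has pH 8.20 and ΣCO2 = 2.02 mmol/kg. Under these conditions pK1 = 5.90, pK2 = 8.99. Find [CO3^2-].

α₂ = 1 / (1 + [H⁺]/K2 + [H⁺]²/(K1K2)) = 1 / (1 + 10^+0.79 + 10^-1.51)
   = 1 / (1 + 6.1660 + 0.030903) = 1/7.1969 = 0.1389
[CO3²⁻] = α₂ × DIC = 0.1389 × 2.02 = 0.281 mmol/kg

[CO3²⁻] = 0.281 mmol/kg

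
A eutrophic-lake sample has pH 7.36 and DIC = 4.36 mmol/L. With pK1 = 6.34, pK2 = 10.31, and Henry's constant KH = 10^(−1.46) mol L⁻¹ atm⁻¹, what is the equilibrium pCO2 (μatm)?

α₀ = 1 / (1 + K1/[H⁺] + K1K2/[H⁺]²) = 1 / (1 + 10^+1.02 + 10^-1.93)
   = 1 / (1 + 10.471 + 0.011749) = 1/11.483 = 0.08708
[CO2*] = α₀ × DIC = 0.08708 × 4.36 = 0.3797 mmol/L
pCO2 = [CO2*]/KH = 3.797×10^-4 / 3.467×10^-2 = 1.10×10^4 μatm

pCO2 = 1.10×10^4 μatm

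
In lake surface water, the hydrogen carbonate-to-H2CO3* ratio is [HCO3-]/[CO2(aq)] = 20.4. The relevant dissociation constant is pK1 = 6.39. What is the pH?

pH = 7.70

From K1 = [H⁺][HCO3-]/[CO2(aq)]:  pH = pK1 + log₁₀([HCO3-]/[CO2(aq)])
log₁₀(20.4) = +1.310
pH = 6.39 + (+1.310) = 7.70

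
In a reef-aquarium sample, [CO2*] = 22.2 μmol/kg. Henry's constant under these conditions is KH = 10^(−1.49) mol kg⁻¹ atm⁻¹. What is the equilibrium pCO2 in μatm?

pCO2 = 686 μatm

KH = 10^(−1.49) = 3.236×10^-2 mol kg⁻¹ atm⁻¹
pCO2 = [CO2*]/KH = 22.2×10^-6 / 3.236×10^-2 = 6.86×10^-4 atm = 686 μatm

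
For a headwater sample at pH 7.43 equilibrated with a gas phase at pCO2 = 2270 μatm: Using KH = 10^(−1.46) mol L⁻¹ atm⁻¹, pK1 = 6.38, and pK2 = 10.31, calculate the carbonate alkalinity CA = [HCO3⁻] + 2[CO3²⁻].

CA = 0.885 mmol/L

[CO2*] = KH · pCO2 = 10^(−1.46) × 2270×10^-6 = 7.871×10^-5 mol/L
α₀ = 1/(1 + K1/[H⁺] + K1K2/[H⁺]²) = 1/(1 + 10^+1.05 + 10^-1.83) = 0.08173
DIC = [CO2*]/α₀ = 7.871×10^-5 / 0.08173 = 0.9630 mmol/L
CA = (α₁ + 2α₂)·DIC = (0.9171 + 2×0.001209) × 0.9630 = 0.885 mmol/L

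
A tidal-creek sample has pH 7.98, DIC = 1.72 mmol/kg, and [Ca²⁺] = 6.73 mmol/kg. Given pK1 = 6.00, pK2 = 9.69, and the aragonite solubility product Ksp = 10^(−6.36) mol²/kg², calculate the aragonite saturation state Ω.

Ω = 0.502

α₂ = 1 / (1 + [H⁺]/K2 + [H⁺]²/(K1K2)) = 1 / (1 + 10^+1.71 + 10^-0.27)
   = 1 / (1 + 51.286 + 0.53703) = 1/52.823 = 0.01893
[CO3²⁻] = α₂ × DIC = 0.01893 × 1.72 = 0.03256 mmol/kg
Ksp = 10^(−6.36) = 4.365×10^-7
Ω = [Ca²⁺][CO3²⁻]/Ksp = (6.73×10^-3)(3.256×10^-5) / 4.365×10^-7 = 0.502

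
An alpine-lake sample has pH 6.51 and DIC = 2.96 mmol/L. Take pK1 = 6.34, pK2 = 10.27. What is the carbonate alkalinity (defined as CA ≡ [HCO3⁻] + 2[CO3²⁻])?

CA = [HCO3⁻] + 2[CO3²⁻] = (α₁ + 2α₂)·DIC
At pH 6.51: [H⁺]/K1 = 10^-0.17 = 0.67608, K2/[H⁺] = 10^-3.76 = 0.00017378
α₁ = 1/(1 + 0.67608 + 0.00017378) = 1/1.6763 = 0.5966; α₂ = α₁·K2/[H⁺] = 0.0001037
α₁ + 2α₂ = 0.5968
CA = 0.5968 × 2.96 = 1.77 mmol/L

CA = 1.77 mmol/L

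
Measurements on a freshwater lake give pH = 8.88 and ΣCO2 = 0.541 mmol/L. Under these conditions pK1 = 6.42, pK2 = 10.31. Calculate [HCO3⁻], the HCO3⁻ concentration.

[HCO3⁻] = 0.520 mmol/L

α₁ = 1 / (1 + [H⁺]/K1 + K2/[H⁺]) = 1 / (1 + 10^-2.46 + 10^-1.43)
   = 1 / (1 + 0.0034674 + 0.037154) = 1/1.0406 = 0.9610
[HCO3⁻] = α₁ × DIC = 0.9610 × 0.541 = 0.520 mmol/L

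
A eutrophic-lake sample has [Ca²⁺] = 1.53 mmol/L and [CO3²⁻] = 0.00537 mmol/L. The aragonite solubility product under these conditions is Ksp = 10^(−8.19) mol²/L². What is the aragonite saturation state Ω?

Ω = 1.27

Ksp = 10^(−8.19) = 6.457×10^-9
Ω = [Ca²⁺][CO3²⁻]/Ksp = (1.53×10^-3)(0.00537×10^-3) / 6.457×10^-9 = 1.27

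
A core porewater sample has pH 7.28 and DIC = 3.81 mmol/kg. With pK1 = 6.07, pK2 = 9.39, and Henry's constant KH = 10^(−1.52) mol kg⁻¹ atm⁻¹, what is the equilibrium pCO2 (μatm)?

pCO2 = 7270 μatm

α₀ = 1 / (1 + K1/[H⁺] + K1K2/[H⁺]²) = 1 / (1 + 10^+1.21 + 10^-0.90)
   = 1 / (1 + 16.218 + 0.12589) = 1/17.344 = 0.05766
[CO2*] = α₀ × DIC = 0.05766 × 3.81 = 0.2197 mmol/kg
pCO2 = [CO2*]/KH = 2.197×10^-4 / 3.020×10^-2 = 7270 μatm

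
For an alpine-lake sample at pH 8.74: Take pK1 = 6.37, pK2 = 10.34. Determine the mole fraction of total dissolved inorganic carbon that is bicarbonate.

α₁ = 0.971

α₁ = 1 / (1 + [H⁺]/K1 + K2/[H⁺]) = 1 / (1 + 10^-2.37 + 10^-1.60)
   = 1 / (1 + 0.0042658 + 0.025119) = 1/1.0294 = 0.9715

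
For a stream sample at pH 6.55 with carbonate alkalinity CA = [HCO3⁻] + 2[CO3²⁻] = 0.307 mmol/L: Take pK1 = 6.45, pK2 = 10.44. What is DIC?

DIC = 0.551 mmol/L

CA = [HCO3⁻] + 2[CO3²⁻] = (α₁ + 2α₂)·DIC
At pH 6.55: [H⁺]/K1 = 10^-0.10 = 0.79433, K2/[H⁺] = 10^-3.89 = 0.00012882
α₁ = 1/(1 + 0.79433 + 0.00012882) = 1/1.7945 = 0.5573; α₂ = α₁·K2/[H⁺] = 7.179×10^-5
α₁ + 2α₂ = 0.5574
DIC = CA / (α₁ + 2α₂) = 0.307 / 0.5574 = 0.551 mmol/L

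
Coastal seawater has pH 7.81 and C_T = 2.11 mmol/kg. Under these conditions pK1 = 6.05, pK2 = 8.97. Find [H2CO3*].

[CO2*] = 0.0337 mmol/kg

α₀ = 1 / (1 + K1/[H⁺] + K1K2/[H⁺]²) = 1 / (1 + 10^+1.76 + 10^+0.60)
   = 1 / (1 + 57.544 + 3.9811) = 1/62.525 = 0.01599
[CO2*] = α₀ × DIC = 0.01599 × 2.11 = 0.0337 mmol/kg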